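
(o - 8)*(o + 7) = o^2 - o - 56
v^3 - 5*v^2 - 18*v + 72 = (v - 6)*(v - 3)*(v + 4)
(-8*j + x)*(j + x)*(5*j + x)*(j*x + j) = -40*j^4*x - 40*j^4 - 43*j^3*x^2 - 43*j^3*x - 2*j^2*x^3 - 2*j^2*x^2 + j*x^4 + j*x^3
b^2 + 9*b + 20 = (b + 4)*(b + 5)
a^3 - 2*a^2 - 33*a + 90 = (a - 5)*(a - 3)*(a + 6)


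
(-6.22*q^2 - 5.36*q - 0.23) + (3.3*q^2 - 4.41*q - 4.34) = -2.92*q^2 - 9.77*q - 4.57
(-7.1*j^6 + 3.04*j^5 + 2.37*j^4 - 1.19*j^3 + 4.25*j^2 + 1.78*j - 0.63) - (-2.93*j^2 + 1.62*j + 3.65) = -7.1*j^6 + 3.04*j^5 + 2.37*j^4 - 1.19*j^3 + 7.18*j^2 + 0.16*j - 4.28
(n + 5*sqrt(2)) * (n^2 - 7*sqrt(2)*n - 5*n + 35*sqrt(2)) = n^3 - 5*n^2 - 2*sqrt(2)*n^2 - 70*n + 10*sqrt(2)*n + 350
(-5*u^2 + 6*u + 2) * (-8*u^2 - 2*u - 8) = 40*u^4 - 38*u^3 + 12*u^2 - 52*u - 16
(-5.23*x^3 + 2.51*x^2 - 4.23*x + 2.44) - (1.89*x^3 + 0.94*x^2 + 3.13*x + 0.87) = -7.12*x^3 + 1.57*x^2 - 7.36*x + 1.57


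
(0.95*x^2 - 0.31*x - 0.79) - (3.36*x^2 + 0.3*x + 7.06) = -2.41*x^2 - 0.61*x - 7.85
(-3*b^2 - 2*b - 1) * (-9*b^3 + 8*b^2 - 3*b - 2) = 27*b^5 - 6*b^4 + 2*b^3 + 4*b^2 + 7*b + 2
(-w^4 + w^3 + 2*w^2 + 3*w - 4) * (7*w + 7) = -7*w^5 + 21*w^3 + 35*w^2 - 7*w - 28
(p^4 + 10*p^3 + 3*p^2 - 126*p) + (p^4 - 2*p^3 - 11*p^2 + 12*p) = 2*p^4 + 8*p^3 - 8*p^2 - 114*p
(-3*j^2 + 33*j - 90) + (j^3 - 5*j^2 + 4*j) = j^3 - 8*j^2 + 37*j - 90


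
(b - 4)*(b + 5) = b^2 + b - 20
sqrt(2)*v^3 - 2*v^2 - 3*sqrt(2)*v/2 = v*(v - 3*sqrt(2)/2)*(sqrt(2)*v + 1)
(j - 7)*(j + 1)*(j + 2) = j^3 - 4*j^2 - 19*j - 14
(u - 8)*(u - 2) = u^2 - 10*u + 16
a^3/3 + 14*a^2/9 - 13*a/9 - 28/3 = (a/3 + 1)*(a - 7/3)*(a + 4)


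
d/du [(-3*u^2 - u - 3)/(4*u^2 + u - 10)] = (u^2 + 84*u + 13)/(16*u^4 + 8*u^3 - 79*u^2 - 20*u + 100)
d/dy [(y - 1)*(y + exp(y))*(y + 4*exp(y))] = (y - 1)*(y + exp(y))*(4*exp(y) + 1) + (y - 1)*(y + 4*exp(y))*(exp(y) + 1) + (y + exp(y))*(y + 4*exp(y))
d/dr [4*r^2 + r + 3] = 8*r + 1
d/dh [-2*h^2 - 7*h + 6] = -4*h - 7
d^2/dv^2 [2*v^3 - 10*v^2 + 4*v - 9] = 12*v - 20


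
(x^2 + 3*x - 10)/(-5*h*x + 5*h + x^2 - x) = (-x^2 - 3*x + 10)/(5*h*x - 5*h - x^2 + x)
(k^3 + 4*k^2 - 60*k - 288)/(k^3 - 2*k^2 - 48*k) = (k + 6)/k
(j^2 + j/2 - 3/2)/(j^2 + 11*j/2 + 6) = (j - 1)/(j + 4)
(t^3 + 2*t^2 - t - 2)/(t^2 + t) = t + 1 - 2/t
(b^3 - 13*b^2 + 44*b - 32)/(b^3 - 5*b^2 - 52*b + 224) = (b - 1)/(b + 7)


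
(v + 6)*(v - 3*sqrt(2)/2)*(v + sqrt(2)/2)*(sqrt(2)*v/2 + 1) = sqrt(2)*v^4/2 + 3*sqrt(2)*v^3 - 7*sqrt(2)*v^2/4 - 21*sqrt(2)*v/2 - 3*v/2 - 9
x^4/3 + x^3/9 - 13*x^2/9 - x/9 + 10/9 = (x/3 + 1/3)*(x - 5/3)*(x - 1)*(x + 2)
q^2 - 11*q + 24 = (q - 8)*(q - 3)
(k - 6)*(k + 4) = k^2 - 2*k - 24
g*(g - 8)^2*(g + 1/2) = g^4 - 31*g^3/2 + 56*g^2 + 32*g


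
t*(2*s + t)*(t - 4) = 2*s*t^2 - 8*s*t + t^3 - 4*t^2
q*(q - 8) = q^2 - 8*q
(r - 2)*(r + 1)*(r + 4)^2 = r^4 + 7*r^3 + 6*r^2 - 32*r - 32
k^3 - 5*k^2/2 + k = k*(k - 2)*(k - 1/2)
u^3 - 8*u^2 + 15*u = u*(u - 5)*(u - 3)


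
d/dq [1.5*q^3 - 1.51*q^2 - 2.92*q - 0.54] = 4.5*q^2 - 3.02*q - 2.92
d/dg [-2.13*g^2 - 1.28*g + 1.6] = -4.26*g - 1.28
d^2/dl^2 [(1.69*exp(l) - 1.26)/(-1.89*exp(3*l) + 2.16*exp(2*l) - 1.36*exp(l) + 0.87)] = (-24.147396*exp(6*l) + 61.205382*exp(5*l) - 47.091024*exp(4*l) - 11.097783*exp(3*l) + 26.597322*exp(2*l) - 9.14028*exp(l) + 0.211671)*exp(l)/(6.751269*exp(9*l) - 23.147208*exp(8*l) + 41.02812*exp(7*l) - 52.713261*exp(6*l) + 50.833008*exp(5*l) - 37.580112*exp(4*l) + 22.141351*exp(3*l) - 9.732168*exp(2*l) + 3.088152*exp(l) - 0.658503)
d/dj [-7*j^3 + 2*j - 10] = 2 - 21*j^2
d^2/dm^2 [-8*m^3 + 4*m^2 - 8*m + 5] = 8 - 48*m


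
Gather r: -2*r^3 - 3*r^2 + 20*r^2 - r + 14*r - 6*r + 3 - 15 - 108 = -2*r^3 + 17*r^2 + 7*r - 120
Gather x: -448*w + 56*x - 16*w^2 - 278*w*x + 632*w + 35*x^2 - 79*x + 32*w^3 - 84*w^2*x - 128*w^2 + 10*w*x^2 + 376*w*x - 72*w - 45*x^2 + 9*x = 32*w^3 - 144*w^2 + 112*w + x^2*(10*w - 10) + x*(-84*w^2 + 98*w - 14)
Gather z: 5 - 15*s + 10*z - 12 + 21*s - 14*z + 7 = 6*s - 4*z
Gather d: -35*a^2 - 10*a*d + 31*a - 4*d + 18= -35*a^2 + 31*a + d*(-10*a - 4) + 18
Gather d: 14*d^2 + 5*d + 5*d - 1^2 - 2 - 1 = 14*d^2 + 10*d - 4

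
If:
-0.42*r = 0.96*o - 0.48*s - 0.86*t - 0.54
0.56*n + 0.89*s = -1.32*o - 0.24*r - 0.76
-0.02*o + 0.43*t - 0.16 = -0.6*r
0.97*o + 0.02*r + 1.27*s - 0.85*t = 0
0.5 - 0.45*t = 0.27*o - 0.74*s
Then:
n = -2.38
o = 0.61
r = 0.10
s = -0.29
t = 0.26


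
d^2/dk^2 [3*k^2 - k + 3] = 6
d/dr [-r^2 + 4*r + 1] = 4 - 2*r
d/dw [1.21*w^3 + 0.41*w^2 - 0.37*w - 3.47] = 3.63*w^2 + 0.82*w - 0.37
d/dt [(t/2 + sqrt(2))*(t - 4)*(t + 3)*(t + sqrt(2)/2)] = 2*t^3 - 3*t^2/2 + 15*sqrt(2)*t^2/4 - 10*t - 5*sqrt(2)*t/2 - 15*sqrt(2) - 1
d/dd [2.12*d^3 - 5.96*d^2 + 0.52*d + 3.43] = 6.36*d^2 - 11.92*d + 0.52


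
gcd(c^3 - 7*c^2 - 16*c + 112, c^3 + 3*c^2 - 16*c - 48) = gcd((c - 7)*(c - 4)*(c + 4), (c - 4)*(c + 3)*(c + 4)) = c^2 - 16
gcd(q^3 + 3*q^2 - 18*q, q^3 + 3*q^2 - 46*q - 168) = q + 6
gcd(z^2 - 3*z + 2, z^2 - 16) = 1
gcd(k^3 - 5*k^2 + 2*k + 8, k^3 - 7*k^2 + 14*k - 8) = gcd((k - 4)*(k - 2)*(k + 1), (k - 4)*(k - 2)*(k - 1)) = k^2 - 6*k + 8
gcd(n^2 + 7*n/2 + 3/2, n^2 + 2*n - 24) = 1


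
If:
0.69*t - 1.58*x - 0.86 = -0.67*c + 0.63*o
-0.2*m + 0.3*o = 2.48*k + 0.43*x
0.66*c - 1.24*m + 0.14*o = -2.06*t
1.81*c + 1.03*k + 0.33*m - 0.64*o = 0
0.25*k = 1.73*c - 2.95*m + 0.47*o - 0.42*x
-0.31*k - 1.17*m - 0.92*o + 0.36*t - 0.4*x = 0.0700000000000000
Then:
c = -0.04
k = 0.10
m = 0.06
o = 0.08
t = 0.04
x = -0.57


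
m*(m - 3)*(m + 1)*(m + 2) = m^4 - 7*m^2 - 6*m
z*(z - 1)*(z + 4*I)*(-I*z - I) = -I*z^4 + 4*z^3 + I*z^2 - 4*z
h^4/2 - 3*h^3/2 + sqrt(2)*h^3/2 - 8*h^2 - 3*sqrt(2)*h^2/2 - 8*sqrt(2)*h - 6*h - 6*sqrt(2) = (h/2 + sqrt(2)/2)*(h - 6)*(h + 1)*(h + 2)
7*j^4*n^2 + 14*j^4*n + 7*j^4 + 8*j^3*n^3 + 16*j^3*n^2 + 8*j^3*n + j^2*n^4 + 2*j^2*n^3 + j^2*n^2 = (j + n)*(7*j + n)*(j*n + j)^2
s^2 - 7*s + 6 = (s - 6)*(s - 1)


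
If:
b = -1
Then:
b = -1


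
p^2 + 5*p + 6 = (p + 2)*(p + 3)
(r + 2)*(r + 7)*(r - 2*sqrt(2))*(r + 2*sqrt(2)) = r^4 + 9*r^3 + 6*r^2 - 72*r - 112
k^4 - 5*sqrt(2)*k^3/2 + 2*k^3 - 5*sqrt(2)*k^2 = k^2*(k + 2)*(k - 5*sqrt(2)/2)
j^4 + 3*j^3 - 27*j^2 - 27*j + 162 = (j - 3)^2*(j + 3)*(j + 6)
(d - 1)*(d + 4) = d^2 + 3*d - 4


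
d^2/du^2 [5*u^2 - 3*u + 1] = 10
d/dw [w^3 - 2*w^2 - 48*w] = 3*w^2 - 4*w - 48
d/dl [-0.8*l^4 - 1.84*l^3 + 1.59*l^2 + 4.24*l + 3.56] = -3.2*l^3 - 5.52*l^2 + 3.18*l + 4.24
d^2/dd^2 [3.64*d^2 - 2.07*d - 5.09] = 7.28000000000000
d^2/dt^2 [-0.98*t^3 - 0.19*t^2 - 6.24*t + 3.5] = -5.88*t - 0.38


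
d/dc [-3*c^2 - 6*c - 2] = -6*c - 6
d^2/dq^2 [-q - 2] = 0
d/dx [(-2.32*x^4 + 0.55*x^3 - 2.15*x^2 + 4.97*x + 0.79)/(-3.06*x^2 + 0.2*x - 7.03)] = (14.1984*x^5 - 3.075*x^4 + 65.4584*x^3 + 3.1787*x^2 + 35.0638*x - 35.0971)/(9.3636*x^4 - 1.224*x^3 + 43.0636*x^2 - 2.812*x + 49.4209)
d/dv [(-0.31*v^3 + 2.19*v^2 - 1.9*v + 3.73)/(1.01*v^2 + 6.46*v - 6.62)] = (-0.3131*v^4 - 4.0052*v^3 + 22.223*v^2 - 36.5302*v - 11.5178)/(1.0201*v^4 + 13.0492*v^3 + 28.3592*v^2 - 85.5304*v + 43.8244)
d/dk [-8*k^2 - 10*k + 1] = -16*k - 10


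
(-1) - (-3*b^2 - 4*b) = 3*b^2 + 4*b - 1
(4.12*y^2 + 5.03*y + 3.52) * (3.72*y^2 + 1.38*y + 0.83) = 15.3264*y^4 + 24.3972*y^3 + 23.4554*y^2 + 9.0325*y + 2.9216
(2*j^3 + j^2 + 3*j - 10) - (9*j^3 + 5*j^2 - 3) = -7*j^3 - 4*j^2 + 3*j - 7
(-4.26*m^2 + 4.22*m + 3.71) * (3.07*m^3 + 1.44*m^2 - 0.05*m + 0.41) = -13.0782*m^5 + 6.821*m^4 + 17.6795*m^3 + 3.3848*m^2 + 1.5447*m + 1.5211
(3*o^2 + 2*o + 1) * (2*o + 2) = 6*o^3 + 10*o^2 + 6*o + 2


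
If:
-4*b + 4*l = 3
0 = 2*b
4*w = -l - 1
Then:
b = 0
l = 3/4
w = -7/16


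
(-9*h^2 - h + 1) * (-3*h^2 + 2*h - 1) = 27*h^4 - 15*h^3 + 4*h^2 + 3*h - 1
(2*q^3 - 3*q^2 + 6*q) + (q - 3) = 2*q^3 - 3*q^2 + 7*q - 3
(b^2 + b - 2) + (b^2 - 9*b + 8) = 2*b^2 - 8*b + 6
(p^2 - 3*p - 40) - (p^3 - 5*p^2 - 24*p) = -p^3 + 6*p^2 + 21*p - 40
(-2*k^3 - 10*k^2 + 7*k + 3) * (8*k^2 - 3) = -16*k^5 - 80*k^4 + 62*k^3 + 54*k^2 - 21*k - 9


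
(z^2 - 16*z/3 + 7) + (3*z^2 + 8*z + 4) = 4*z^2 + 8*z/3 + 11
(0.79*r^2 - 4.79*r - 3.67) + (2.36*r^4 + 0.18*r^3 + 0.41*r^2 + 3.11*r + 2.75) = 2.36*r^4 + 0.18*r^3 + 1.2*r^2 - 1.68*r - 0.92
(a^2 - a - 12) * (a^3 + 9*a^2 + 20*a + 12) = a^5 + 8*a^4 - a^3 - 116*a^2 - 252*a - 144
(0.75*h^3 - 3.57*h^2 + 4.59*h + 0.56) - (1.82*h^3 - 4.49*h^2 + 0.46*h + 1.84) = -1.07*h^3 + 0.92*h^2 + 4.13*h - 1.28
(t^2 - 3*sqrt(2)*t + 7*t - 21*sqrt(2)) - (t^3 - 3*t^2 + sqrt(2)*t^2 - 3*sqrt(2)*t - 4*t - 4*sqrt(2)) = -t^3 - sqrt(2)*t^2 + 4*t^2 + 11*t - 17*sqrt(2)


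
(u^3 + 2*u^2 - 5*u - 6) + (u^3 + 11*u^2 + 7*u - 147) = 2*u^3 + 13*u^2 + 2*u - 153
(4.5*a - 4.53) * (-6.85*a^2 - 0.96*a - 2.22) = -30.825*a^3 + 26.7105*a^2 - 5.6412*a + 10.0566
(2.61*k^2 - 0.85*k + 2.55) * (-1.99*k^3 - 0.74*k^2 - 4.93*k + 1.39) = -5.1939*k^5 - 0.2399*k^4 - 17.3128*k^3 + 5.9314*k^2 - 13.753*k + 3.5445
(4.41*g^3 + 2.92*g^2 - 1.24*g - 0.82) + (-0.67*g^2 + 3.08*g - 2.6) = 4.41*g^3 + 2.25*g^2 + 1.84*g - 3.42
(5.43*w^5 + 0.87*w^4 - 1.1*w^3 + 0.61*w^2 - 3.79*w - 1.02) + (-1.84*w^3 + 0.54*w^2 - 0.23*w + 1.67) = 5.43*w^5 + 0.87*w^4 - 2.94*w^3 + 1.15*w^2 - 4.02*w + 0.65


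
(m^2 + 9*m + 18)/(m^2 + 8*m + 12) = (m + 3)/(m + 2)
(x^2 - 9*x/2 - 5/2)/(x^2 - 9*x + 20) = (x + 1/2)/(x - 4)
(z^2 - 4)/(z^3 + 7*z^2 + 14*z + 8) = (z - 2)/(z^2 + 5*z + 4)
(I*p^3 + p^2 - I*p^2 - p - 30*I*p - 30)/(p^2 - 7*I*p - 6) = I*(p^2 - p - 30)/(p - 6*I)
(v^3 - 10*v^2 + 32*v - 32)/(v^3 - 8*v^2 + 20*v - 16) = (v - 4)/(v - 2)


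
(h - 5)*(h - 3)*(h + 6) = h^3 - 2*h^2 - 33*h + 90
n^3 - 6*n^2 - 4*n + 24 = (n - 6)*(n - 2)*(n + 2)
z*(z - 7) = z^2 - 7*z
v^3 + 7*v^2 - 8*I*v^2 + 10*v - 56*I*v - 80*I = (v + 2)*(v + 5)*(v - 8*I)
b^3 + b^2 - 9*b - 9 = (b - 3)*(b + 1)*(b + 3)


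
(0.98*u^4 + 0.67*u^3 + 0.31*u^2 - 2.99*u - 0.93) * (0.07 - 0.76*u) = -0.7448*u^5 - 0.4406*u^4 - 0.1887*u^3 + 2.2941*u^2 + 0.4975*u - 0.0651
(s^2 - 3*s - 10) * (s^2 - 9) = s^4 - 3*s^3 - 19*s^2 + 27*s + 90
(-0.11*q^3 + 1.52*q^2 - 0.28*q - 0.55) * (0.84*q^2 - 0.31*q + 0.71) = -0.0924*q^5 + 1.3109*q^4 - 0.7845*q^3 + 0.704*q^2 - 0.0283*q - 0.3905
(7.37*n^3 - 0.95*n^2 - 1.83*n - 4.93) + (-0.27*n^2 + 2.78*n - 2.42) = 7.37*n^3 - 1.22*n^2 + 0.95*n - 7.35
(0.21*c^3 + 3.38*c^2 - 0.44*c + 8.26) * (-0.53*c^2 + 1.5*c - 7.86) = -0.1113*c^5 - 1.4764*c^4 + 3.6526*c^3 - 31.6046*c^2 + 15.8484*c - 64.9236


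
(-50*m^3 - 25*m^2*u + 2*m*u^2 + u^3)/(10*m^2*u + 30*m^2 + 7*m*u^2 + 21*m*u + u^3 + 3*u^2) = (-5*m + u)/(u + 3)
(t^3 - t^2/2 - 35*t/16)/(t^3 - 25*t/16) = (4*t - 7)/(4*t - 5)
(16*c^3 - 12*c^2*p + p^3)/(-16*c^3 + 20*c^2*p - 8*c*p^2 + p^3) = (4*c + p)/(-4*c + p)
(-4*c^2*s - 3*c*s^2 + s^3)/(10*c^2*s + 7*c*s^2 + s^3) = (-4*c^2 - 3*c*s + s^2)/(10*c^2 + 7*c*s + s^2)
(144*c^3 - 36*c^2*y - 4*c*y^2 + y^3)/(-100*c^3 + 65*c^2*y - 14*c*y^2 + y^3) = (-36*c^2 + y^2)/(25*c^2 - 10*c*y + y^2)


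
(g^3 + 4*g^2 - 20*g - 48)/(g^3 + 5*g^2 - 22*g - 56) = (g + 6)/(g + 7)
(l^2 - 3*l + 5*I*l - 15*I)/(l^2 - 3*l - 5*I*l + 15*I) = (l + 5*I)/(l - 5*I)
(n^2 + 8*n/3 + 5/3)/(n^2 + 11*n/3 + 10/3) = (n + 1)/(n + 2)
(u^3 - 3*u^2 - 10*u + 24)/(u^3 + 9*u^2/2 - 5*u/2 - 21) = 2*(u - 4)/(2*u + 7)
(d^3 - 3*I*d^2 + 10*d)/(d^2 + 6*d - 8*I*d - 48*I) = d*(d^2 - 3*I*d + 10)/(d^2 + 6*d - 8*I*d - 48*I)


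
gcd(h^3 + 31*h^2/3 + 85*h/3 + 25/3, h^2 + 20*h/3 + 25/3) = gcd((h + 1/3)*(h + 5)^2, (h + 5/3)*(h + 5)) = h + 5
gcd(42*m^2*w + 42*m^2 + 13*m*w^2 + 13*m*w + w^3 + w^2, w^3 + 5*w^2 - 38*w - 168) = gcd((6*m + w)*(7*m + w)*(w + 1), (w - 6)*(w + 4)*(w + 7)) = 1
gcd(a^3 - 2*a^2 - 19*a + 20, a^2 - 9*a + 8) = a - 1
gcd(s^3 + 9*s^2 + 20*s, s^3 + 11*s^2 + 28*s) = s^2 + 4*s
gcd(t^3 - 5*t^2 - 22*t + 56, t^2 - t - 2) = t - 2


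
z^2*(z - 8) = z^3 - 8*z^2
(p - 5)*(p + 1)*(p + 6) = p^3 + 2*p^2 - 29*p - 30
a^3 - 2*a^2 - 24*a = a*(a - 6)*(a + 4)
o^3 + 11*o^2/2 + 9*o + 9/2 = (o + 1)*(o + 3/2)*(o + 3)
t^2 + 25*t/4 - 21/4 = (t - 3/4)*(t + 7)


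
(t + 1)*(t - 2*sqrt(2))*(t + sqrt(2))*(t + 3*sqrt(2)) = t^4 + t^3 + 2*sqrt(2)*t^3 - 10*t^2 + 2*sqrt(2)*t^2 - 12*sqrt(2)*t - 10*t - 12*sqrt(2)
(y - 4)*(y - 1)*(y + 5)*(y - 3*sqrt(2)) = y^4 - 3*sqrt(2)*y^3 - 21*y^2 + 20*y + 63*sqrt(2)*y - 60*sqrt(2)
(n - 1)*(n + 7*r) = n^2 + 7*n*r - n - 7*r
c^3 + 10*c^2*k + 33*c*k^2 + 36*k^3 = (c + 3*k)^2*(c + 4*k)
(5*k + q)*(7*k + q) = 35*k^2 + 12*k*q + q^2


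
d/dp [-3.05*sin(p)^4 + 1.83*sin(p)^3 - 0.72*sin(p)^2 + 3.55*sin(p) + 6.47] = (-12.2*sin(p)^3 + 5.49*sin(p)^2 - 1.44*sin(p) + 3.55)*cos(p)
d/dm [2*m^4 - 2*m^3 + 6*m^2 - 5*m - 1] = 8*m^3 - 6*m^2 + 12*m - 5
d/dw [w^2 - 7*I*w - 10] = 2*w - 7*I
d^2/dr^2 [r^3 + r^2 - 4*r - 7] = 6*r + 2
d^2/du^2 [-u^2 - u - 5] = -2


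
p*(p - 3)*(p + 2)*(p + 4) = p^4 + 3*p^3 - 10*p^2 - 24*p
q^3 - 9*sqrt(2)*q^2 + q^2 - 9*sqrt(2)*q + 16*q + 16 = (q + 1)*(q - 8*sqrt(2))*(q - sqrt(2))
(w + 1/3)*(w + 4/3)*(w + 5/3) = w^3 + 10*w^2/3 + 29*w/9 + 20/27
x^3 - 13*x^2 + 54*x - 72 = (x - 6)*(x - 4)*(x - 3)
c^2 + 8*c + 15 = (c + 3)*(c + 5)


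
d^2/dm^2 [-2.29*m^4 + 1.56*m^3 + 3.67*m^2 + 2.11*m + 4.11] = -27.48*m^2 + 9.36*m + 7.34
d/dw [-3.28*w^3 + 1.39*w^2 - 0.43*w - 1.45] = -9.84*w^2 + 2.78*w - 0.43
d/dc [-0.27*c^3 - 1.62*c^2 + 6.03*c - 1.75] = -0.81*c^2 - 3.24*c + 6.03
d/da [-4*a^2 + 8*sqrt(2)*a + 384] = -8*a + 8*sqrt(2)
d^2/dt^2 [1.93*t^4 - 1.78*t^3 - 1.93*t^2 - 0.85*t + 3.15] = 23.16*t^2 - 10.68*t - 3.86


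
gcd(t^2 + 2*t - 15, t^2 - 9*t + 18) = t - 3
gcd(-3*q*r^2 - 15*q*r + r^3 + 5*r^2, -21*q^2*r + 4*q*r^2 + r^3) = 3*q*r - r^2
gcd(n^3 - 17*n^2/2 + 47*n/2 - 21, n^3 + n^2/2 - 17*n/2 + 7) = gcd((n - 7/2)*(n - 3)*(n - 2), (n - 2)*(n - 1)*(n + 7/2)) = n - 2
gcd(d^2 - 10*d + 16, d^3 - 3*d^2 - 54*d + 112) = d^2 - 10*d + 16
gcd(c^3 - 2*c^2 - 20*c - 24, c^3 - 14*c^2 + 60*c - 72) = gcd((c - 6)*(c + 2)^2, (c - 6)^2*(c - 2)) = c - 6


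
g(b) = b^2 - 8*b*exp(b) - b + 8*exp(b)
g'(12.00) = -15624436.98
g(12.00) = -14322289.64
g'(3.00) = -477.05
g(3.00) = -315.37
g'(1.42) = -45.16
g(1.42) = -13.30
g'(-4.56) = -9.74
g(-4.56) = 25.82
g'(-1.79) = -2.19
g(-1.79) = 8.72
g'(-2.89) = -5.50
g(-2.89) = 12.97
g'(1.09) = -24.76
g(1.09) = -2.04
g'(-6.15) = -13.20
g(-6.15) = 44.09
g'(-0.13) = -0.35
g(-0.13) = 8.08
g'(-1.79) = -2.19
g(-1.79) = 8.72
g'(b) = -8*b*exp(b) + 2*b - 1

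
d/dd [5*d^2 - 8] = 10*d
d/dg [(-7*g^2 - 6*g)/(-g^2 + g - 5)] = (-13*g^2 + 70*g + 30)/(g^4 - 2*g^3 + 11*g^2 - 10*g + 25)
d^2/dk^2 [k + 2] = 0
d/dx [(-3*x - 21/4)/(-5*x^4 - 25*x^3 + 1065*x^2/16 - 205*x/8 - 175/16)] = 24*(-96*x^4 - 544*x^3 - 414*x^2 + 1491*x - 217)/(5*(256*x^8 + 2560*x^7 - 416*x^6 - 31456*x^5 + 59609*x^4 - 29332*x^3 - 8186*x^2 + 5740*x + 1225))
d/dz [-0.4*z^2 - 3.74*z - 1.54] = -0.8*z - 3.74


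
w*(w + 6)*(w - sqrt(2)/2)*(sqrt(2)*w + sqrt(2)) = sqrt(2)*w^4 - w^3 + 7*sqrt(2)*w^3 - 7*w^2 + 6*sqrt(2)*w^2 - 6*w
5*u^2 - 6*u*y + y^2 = (-5*u + y)*(-u + y)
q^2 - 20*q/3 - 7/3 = (q - 7)*(q + 1/3)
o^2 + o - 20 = (o - 4)*(o + 5)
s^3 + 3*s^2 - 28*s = s*(s - 4)*(s + 7)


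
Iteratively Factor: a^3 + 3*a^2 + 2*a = (a)*(a^2 + 3*a + 2) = a*(a + 1)*(a + 2)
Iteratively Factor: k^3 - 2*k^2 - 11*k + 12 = (k + 3)*(k^2 - 5*k + 4) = (k - 1)*(k + 3)*(k - 4)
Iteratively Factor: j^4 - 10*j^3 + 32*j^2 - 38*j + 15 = (j - 5)*(j^3 - 5*j^2 + 7*j - 3) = (j - 5)*(j - 3)*(j^2 - 2*j + 1) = (j - 5)*(j - 3)*(j - 1)*(j - 1)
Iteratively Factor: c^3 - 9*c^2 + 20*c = (c - 5)*(c^2 - 4*c) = (c - 5)*(c - 4)*(c)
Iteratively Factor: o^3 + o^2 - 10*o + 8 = (o - 2)*(o^2 + 3*o - 4) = (o - 2)*(o + 4)*(o - 1)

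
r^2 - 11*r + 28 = (r - 7)*(r - 4)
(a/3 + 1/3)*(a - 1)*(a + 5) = a^3/3 + 5*a^2/3 - a/3 - 5/3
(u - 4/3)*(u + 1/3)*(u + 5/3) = u^3 + 2*u^2/3 - 19*u/9 - 20/27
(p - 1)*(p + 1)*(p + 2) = p^3 + 2*p^2 - p - 2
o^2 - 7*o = o*(o - 7)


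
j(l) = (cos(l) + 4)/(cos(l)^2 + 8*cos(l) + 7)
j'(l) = (2*sin(l)*cos(l) + 8*sin(l))*(cos(l) + 4)/(cos(l)^2 + 8*cos(l) + 7)^2 - sin(l)/(cos(l)^2 + 8*cos(l) + 7) = (cos(l)^2 + 8*cos(l) + 25)*sin(l)/(cos(l)^2 + 8*cos(l) + 7)^2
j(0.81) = 0.36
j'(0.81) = 0.13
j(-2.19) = 1.27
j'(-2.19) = -2.32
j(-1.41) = 0.50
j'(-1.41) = -0.38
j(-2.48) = 2.45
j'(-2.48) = -6.91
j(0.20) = 0.32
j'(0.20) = 0.03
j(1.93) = 0.85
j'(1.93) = 1.12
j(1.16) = 0.42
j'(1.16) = 0.24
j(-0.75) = 0.35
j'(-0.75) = -0.12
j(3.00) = 50.05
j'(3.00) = 704.54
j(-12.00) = 0.33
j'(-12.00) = 0.08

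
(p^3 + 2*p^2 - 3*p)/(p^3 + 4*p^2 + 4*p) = (p^2 + 2*p - 3)/(p^2 + 4*p + 4)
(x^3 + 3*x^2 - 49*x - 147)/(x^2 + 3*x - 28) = (x^2 - 4*x - 21)/(x - 4)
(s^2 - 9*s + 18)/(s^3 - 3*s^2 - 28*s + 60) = (s - 3)/(s^2 + 3*s - 10)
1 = 1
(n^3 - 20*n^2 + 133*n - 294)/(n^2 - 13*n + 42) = n - 7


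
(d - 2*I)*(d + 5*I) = d^2 + 3*I*d + 10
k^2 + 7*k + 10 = (k + 2)*(k + 5)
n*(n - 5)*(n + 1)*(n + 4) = n^4 - 21*n^2 - 20*n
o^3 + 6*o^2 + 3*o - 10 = (o - 1)*(o + 2)*(o + 5)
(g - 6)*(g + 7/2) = g^2 - 5*g/2 - 21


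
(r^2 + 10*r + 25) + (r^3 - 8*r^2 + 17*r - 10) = r^3 - 7*r^2 + 27*r + 15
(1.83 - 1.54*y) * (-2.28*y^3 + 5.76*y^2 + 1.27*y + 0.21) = 3.5112*y^4 - 13.0428*y^3 + 8.585*y^2 + 2.0007*y + 0.3843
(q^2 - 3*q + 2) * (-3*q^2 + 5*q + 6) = -3*q^4 + 14*q^3 - 15*q^2 - 8*q + 12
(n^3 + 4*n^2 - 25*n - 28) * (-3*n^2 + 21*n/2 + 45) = -3*n^5 - 3*n^4/2 + 162*n^3 + 3*n^2/2 - 1419*n - 1260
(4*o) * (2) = 8*o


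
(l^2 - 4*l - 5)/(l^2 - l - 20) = (l + 1)/(l + 4)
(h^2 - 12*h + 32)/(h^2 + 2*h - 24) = (h - 8)/(h + 6)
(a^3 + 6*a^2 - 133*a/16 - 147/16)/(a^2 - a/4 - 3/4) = (4*a^2 + 21*a - 49)/(4*(a - 1))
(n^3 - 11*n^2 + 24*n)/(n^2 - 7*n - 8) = n*(n - 3)/(n + 1)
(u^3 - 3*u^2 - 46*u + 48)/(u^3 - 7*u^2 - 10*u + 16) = (u + 6)/(u + 2)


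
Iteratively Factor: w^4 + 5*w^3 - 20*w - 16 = (w + 1)*(w^3 + 4*w^2 - 4*w - 16) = (w + 1)*(w + 4)*(w^2 - 4) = (w - 2)*(w + 1)*(w + 4)*(w + 2)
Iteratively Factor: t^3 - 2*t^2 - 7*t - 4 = (t + 1)*(t^2 - 3*t - 4) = (t + 1)^2*(t - 4)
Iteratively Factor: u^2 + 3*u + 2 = (u + 1)*(u + 2)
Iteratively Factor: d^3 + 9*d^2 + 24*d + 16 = (d + 4)*(d^2 + 5*d + 4) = (d + 1)*(d + 4)*(d + 4)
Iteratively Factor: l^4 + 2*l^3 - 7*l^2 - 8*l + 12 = (l - 1)*(l^3 + 3*l^2 - 4*l - 12) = (l - 1)*(l + 2)*(l^2 + l - 6) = (l - 2)*(l - 1)*(l + 2)*(l + 3)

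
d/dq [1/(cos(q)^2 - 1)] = 2*cos(q)/sin(q)^3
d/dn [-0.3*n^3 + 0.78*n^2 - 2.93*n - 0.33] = -0.9*n^2 + 1.56*n - 2.93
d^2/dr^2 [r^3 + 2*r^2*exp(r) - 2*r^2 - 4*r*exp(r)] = 2*r^2*exp(r) + 4*r*exp(r) + 6*r - 4*exp(r) - 4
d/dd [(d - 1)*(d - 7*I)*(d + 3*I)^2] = 4*d^3 - 3*d^2*(1 + I) + 2*d*(33 + I) - 33 + 63*I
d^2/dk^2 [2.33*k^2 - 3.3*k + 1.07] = 4.66000000000000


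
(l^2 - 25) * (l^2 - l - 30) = l^4 - l^3 - 55*l^2 + 25*l + 750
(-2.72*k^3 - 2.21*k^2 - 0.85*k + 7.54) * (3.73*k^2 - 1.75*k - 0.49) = -10.1456*k^5 - 3.4833*k^4 + 2.0298*k^3 + 30.6946*k^2 - 12.7785*k - 3.6946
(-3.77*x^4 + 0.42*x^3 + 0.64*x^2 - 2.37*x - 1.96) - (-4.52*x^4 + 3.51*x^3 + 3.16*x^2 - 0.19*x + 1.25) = 0.75*x^4 - 3.09*x^3 - 2.52*x^2 - 2.18*x - 3.21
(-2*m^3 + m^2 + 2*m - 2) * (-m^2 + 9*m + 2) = 2*m^5 - 19*m^4 + 3*m^3 + 22*m^2 - 14*m - 4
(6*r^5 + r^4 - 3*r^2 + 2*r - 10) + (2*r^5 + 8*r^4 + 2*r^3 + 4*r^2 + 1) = 8*r^5 + 9*r^4 + 2*r^3 + r^2 + 2*r - 9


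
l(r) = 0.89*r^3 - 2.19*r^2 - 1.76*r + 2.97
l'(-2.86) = 32.61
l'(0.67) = -3.50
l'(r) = 2.67*r^2 - 4.38*r - 1.76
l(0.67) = 1.08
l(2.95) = 1.57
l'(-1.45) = 10.20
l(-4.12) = -89.19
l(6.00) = 105.81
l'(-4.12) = 61.61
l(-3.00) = -35.49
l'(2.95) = 8.55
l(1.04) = -0.23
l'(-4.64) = 76.05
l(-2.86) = -30.73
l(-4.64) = -124.92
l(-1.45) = -1.80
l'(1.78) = -1.10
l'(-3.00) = 35.41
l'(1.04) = -3.43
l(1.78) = -2.08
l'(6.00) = 68.08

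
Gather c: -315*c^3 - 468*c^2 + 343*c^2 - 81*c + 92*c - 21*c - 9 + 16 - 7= -315*c^3 - 125*c^2 - 10*c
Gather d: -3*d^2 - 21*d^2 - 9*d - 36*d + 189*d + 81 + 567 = -24*d^2 + 144*d + 648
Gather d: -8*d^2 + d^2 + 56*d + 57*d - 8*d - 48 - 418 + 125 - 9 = -7*d^2 + 105*d - 350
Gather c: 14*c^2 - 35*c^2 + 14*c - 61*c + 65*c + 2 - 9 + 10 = -21*c^2 + 18*c + 3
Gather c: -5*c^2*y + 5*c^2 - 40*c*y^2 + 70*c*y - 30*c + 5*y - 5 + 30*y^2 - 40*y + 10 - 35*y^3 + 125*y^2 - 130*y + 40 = c^2*(5 - 5*y) + c*(-40*y^2 + 70*y - 30) - 35*y^3 + 155*y^2 - 165*y + 45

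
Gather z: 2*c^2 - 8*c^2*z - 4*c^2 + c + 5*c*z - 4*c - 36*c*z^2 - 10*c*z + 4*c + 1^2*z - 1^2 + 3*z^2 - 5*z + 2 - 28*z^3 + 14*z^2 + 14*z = -2*c^2 + c - 28*z^3 + z^2*(17 - 36*c) + z*(-8*c^2 - 5*c + 10) + 1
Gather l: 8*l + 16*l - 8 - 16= 24*l - 24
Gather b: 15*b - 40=15*b - 40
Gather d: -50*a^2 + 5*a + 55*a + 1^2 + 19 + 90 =-50*a^2 + 60*a + 110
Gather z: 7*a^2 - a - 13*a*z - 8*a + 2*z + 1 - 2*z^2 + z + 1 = 7*a^2 - 9*a - 2*z^2 + z*(3 - 13*a) + 2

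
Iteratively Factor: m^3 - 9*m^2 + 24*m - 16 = (m - 1)*(m^2 - 8*m + 16) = (m - 4)*(m - 1)*(m - 4)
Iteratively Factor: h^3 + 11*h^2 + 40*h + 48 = (h + 3)*(h^2 + 8*h + 16) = (h + 3)*(h + 4)*(h + 4)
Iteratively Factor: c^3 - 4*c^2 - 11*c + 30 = (c - 5)*(c^2 + c - 6) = (c - 5)*(c - 2)*(c + 3)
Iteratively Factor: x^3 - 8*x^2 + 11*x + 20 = (x - 5)*(x^2 - 3*x - 4) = (x - 5)*(x - 4)*(x + 1)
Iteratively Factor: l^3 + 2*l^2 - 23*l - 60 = (l + 4)*(l^2 - 2*l - 15) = (l + 3)*(l + 4)*(l - 5)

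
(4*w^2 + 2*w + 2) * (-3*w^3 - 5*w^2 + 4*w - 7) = -12*w^5 - 26*w^4 - 30*w^2 - 6*w - 14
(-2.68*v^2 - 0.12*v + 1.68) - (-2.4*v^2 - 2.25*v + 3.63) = -0.28*v^2 + 2.13*v - 1.95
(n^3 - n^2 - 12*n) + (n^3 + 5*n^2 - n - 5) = 2*n^3 + 4*n^2 - 13*n - 5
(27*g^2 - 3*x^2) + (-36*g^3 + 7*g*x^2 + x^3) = -36*g^3 + 27*g^2 + 7*g*x^2 + x^3 - 3*x^2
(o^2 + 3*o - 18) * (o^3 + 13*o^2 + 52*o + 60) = o^5 + 16*o^4 + 73*o^3 - 18*o^2 - 756*o - 1080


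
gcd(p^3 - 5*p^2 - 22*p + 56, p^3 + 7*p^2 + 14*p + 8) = p + 4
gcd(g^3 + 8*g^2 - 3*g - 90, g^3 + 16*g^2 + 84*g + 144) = g + 6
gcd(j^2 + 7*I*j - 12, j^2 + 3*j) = 1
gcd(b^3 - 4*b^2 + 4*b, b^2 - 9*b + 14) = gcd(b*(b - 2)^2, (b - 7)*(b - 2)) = b - 2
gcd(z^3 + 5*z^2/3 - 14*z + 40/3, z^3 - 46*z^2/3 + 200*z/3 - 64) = z - 4/3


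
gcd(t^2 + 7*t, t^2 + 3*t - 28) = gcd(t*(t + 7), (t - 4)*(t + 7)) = t + 7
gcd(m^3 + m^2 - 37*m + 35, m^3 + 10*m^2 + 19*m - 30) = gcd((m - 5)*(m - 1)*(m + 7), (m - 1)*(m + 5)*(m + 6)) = m - 1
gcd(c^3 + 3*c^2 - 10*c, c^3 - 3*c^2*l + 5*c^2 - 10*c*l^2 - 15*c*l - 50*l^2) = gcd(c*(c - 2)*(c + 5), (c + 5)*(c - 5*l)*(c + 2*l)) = c + 5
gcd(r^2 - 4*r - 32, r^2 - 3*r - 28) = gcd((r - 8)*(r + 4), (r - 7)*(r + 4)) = r + 4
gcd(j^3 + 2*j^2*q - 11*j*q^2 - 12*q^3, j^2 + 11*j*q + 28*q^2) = j + 4*q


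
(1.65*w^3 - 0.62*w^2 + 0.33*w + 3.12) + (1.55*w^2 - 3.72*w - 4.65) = 1.65*w^3 + 0.93*w^2 - 3.39*w - 1.53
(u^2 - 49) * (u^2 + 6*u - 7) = u^4 + 6*u^3 - 56*u^2 - 294*u + 343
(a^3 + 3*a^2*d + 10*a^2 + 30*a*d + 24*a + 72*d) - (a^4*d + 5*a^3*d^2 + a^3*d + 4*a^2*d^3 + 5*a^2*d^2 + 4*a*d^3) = -a^4*d - 5*a^3*d^2 - a^3*d + a^3 - 4*a^2*d^3 - 5*a^2*d^2 + 3*a^2*d + 10*a^2 - 4*a*d^3 + 30*a*d + 24*a + 72*d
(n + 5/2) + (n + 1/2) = 2*n + 3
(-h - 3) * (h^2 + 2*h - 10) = -h^3 - 5*h^2 + 4*h + 30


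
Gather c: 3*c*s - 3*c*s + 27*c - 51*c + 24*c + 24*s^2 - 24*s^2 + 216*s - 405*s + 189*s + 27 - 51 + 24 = 0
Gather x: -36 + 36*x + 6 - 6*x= 30*x - 30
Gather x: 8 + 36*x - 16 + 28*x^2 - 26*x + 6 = 28*x^2 + 10*x - 2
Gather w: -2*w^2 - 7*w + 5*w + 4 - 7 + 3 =-2*w^2 - 2*w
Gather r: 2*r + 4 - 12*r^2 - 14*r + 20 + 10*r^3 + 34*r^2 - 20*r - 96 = 10*r^3 + 22*r^2 - 32*r - 72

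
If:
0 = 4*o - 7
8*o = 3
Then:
No Solution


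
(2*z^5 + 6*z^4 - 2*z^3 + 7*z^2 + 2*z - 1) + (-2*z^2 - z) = 2*z^5 + 6*z^4 - 2*z^3 + 5*z^2 + z - 1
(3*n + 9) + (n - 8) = 4*n + 1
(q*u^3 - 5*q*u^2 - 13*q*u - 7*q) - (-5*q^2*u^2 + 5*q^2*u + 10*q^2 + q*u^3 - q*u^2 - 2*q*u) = 5*q^2*u^2 - 5*q^2*u - 10*q^2 - 4*q*u^2 - 11*q*u - 7*q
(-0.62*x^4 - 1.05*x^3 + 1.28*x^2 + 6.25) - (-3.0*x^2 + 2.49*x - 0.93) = -0.62*x^4 - 1.05*x^3 + 4.28*x^2 - 2.49*x + 7.18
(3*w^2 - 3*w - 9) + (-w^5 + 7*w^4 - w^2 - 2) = -w^5 + 7*w^4 + 2*w^2 - 3*w - 11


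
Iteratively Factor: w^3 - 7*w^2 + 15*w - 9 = (w - 1)*(w^2 - 6*w + 9) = (w - 3)*(w - 1)*(w - 3)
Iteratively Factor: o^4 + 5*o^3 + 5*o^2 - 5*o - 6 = (o + 3)*(o^3 + 2*o^2 - o - 2) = (o + 1)*(o + 3)*(o^2 + o - 2) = (o - 1)*(o + 1)*(o + 3)*(o + 2)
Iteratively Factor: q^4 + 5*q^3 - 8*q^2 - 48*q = (q)*(q^3 + 5*q^2 - 8*q - 48) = q*(q - 3)*(q^2 + 8*q + 16) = q*(q - 3)*(q + 4)*(q + 4)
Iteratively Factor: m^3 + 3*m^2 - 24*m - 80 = (m - 5)*(m^2 + 8*m + 16) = (m - 5)*(m + 4)*(m + 4)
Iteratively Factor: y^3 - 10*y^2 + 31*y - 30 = (y - 2)*(y^2 - 8*y + 15) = (y - 5)*(y - 2)*(y - 3)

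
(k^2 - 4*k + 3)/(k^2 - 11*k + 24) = (k - 1)/(k - 8)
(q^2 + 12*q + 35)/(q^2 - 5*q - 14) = (q^2 + 12*q + 35)/(q^2 - 5*q - 14)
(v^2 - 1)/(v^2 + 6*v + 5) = (v - 1)/(v + 5)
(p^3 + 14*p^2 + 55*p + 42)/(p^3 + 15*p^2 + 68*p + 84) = (p + 1)/(p + 2)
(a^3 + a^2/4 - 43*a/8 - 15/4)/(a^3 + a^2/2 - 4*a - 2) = (8*a^2 - 14*a - 15)/(4*(2*a^2 - 3*a - 2))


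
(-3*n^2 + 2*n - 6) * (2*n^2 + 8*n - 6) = -6*n^4 - 20*n^3 + 22*n^2 - 60*n + 36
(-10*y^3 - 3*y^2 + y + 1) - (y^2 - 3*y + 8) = -10*y^3 - 4*y^2 + 4*y - 7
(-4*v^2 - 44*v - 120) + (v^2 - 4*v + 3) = -3*v^2 - 48*v - 117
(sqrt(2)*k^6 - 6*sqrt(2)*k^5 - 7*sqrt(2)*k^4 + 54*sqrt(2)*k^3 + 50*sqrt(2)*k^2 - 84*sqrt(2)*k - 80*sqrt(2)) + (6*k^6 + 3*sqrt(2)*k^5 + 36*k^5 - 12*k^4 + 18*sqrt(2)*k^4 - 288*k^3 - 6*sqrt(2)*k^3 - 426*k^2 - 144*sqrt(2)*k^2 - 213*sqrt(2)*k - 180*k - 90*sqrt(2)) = sqrt(2)*k^6 + 6*k^6 - 3*sqrt(2)*k^5 + 36*k^5 - 12*k^4 + 11*sqrt(2)*k^4 - 288*k^3 + 48*sqrt(2)*k^3 - 426*k^2 - 94*sqrt(2)*k^2 - 297*sqrt(2)*k - 180*k - 170*sqrt(2)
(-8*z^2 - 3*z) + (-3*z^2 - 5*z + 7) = -11*z^2 - 8*z + 7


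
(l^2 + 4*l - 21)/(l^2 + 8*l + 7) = (l - 3)/(l + 1)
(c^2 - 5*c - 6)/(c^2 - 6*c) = (c + 1)/c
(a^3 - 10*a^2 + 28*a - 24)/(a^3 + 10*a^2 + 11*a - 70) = (a^2 - 8*a + 12)/(a^2 + 12*a + 35)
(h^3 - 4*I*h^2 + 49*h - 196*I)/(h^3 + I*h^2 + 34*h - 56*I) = (h - 7*I)/(h - 2*I)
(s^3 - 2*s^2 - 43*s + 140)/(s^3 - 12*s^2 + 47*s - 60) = (s + 7)/(s - 3)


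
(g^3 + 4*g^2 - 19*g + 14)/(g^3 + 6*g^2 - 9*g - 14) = (g - 1)/(g + 1)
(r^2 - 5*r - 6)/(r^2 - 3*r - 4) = (r - 6)/(r - 4)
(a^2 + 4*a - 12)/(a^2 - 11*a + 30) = (a^2 + 4*a - 12)/(a^2 - 11*a + 30)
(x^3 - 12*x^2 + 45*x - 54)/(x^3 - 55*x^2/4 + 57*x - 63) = 4*(x^2 - 6*x + 9)/(4*x^2 - 31*x + 42)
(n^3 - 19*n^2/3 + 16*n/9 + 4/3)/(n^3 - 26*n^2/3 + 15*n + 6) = (n - 2/3)/(n - 3)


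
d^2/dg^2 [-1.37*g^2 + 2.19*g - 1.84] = -2.74000000000000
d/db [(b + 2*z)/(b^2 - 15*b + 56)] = (b^2 - 15*b - (b + 2*z)*(2*b - 15) + 56)/(b^2 - 15*b + 56)^2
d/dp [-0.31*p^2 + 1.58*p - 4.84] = 1.58 - 0.62*p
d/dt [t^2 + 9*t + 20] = 2*t + 9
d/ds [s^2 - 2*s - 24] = 2*s - 2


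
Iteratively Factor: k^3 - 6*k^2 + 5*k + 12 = (k + 1)*(k^2 - 7*k + 12) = (k - 4)*(k + 1)*(k - 3)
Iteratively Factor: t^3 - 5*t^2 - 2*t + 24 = (t - 4)*(t^2 - t - 6) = (t - 4)*(t - 3)*(t + 2)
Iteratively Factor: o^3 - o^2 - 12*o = (o - 4)*(o^2 + 3*o) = o*(o - 4)*(o + 3)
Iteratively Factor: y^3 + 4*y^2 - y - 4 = (y + 1)*(y^2 + 3*y - 4) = (y + 1)*(y + 4)*(y - 1)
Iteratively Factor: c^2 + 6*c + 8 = (c + 4)*(c + 2)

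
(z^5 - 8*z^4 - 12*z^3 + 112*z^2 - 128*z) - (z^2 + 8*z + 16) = z^5 - 8*z^4 - 12*z^3 + 111*z^2 - 136*z - 16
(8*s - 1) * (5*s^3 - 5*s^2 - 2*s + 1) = 40*s^4 - 45*s^3 - 11*s^2 + 10*s - 1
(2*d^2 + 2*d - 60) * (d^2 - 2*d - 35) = 2*d^4 - 2*d^3 - 134*d^2 + 50*d + 2100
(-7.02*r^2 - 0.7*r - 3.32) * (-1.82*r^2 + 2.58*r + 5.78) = 12.7764*r^4 - 16.8376*r^3 - 36.3392*r^2 - 12.6116*r - 19.1896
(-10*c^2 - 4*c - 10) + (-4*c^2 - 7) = -14*c^2 - 4*c - 17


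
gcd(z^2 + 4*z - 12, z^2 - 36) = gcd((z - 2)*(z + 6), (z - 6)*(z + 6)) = z + 6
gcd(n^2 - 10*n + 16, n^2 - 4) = n - 2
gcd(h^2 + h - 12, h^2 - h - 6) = h - 3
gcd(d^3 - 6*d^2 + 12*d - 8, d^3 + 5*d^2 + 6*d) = 1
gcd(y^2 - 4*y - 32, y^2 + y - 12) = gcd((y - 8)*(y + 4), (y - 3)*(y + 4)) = y + 4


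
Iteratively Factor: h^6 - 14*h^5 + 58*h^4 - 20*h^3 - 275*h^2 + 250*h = (h - 1)*(h^5 - 13*h^4 + 45*h^3 + 25*h^2 - 250*h) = (h - 5)*(h - 1)*(h^4 - 8*h^3 + 5*h^2 + 50*h) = h*(h - 5)*(h - 1)*(h^3 - 8*h^2 + 5*h + 50) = h*(h - 5)^2*(h - 1)*(h^2 - 3*h - 10) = h*(h - 5)^2*(h - 1)*(h + 2)*(h - 5)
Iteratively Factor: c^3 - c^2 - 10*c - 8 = (c + 2)*(c^2 - 3*c - 4) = (c - 4)*(c + 2)*(c + 1)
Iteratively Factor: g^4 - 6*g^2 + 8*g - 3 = (g - 1)*(g^3 + g^2 - 5*g + 3) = (g - 1)^2*(g^2 + 2*g - 3) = (g - 1)^3*(g + 3)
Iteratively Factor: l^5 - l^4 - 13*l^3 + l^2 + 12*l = (l + 1)*(l^4 - 2*l^3 - 11*l^2 + 12*l) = (l - 1)*(l + 1)*(l^3 - l^2 - 12*l) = (l - 4)*(l - 1)*(l + 1)*(l^2 + 3*l) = (l - 4)*(l - 1)*(l + 1)*(l + 3)*(l)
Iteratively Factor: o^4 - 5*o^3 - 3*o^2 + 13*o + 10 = (o + 1)*(o^3 - 6*o^2 + 3*o + 10) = (o - 2)*(o + 1)*(o^2 - 4*o - 5) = (o - 5)*(o - 2)*(o + 1)*(o + 1)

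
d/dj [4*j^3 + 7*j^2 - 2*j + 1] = 12*j^2 + 14*j - 2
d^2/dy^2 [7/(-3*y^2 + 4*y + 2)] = 14*(-9*y^2 + 12*y + 4*(3*y - 2)^2 + 6)/(-3*y^2 + 4*y + 2)^3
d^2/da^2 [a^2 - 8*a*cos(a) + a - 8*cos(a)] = 8*a*cos(a) + 16*sin(a) + 8*cos(a) + 2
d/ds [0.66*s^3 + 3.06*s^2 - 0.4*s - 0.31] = 1.98*s^2 + 6.12*s - 0.4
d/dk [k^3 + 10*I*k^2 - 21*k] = 3*k^2 + 20*I*k - 21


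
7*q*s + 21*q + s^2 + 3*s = (7*q + s)*(s + 3)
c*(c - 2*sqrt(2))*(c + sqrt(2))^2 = c^4 - 6*c^2 - 4*sqrt(2)*c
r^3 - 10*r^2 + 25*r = r*(r - 5)^2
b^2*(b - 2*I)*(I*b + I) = I*b^4 + 2*b^3 + I*b^3 + 2*b^2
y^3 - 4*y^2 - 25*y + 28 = (y - 7)*(y - 1)*(y + 4)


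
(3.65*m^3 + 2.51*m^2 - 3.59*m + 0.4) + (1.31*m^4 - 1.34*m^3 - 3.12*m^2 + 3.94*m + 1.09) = 1.31*m^4 + 2.31*m^3 - 0.61*m^2 + 0.35*m + 1.49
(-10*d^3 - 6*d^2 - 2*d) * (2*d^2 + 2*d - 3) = -20*d^5 - 32*d^4 + 14*d^3 + 14*d^2 + 6*d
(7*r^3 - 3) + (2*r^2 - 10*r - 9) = 7*r^3 + 2*r^2 - 10*r - 12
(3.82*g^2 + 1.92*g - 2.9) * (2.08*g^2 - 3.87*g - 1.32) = 7.9456*g^4 - 10.7898*g^3 - 18.5048*g^2 + 8.6886*g + 3.828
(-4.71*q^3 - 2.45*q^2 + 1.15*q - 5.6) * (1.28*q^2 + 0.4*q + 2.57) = -6.0288*q^5 - 5.02*q^4 - 11.6127*q^3 - 13.0045*q^2 + 0.7155*q - 14.392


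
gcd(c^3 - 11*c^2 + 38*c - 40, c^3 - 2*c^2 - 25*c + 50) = c^2 - 7*c + 10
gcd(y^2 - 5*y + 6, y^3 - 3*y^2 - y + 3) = y - 3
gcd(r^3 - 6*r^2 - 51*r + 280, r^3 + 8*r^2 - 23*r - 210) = r^2 + 2*r - 35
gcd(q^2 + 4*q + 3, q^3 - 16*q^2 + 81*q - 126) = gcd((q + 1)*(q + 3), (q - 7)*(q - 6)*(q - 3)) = 1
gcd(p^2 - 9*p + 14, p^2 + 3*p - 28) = 1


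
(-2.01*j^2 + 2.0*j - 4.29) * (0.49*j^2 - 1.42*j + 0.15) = -0.9849*j^4 + 3.8342*j^3 - 5.2436*j^2 + 6.3918*j - 0.6435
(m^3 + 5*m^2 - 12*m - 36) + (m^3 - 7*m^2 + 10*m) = 2*m^3 - 2*m^2 - 2*m - 36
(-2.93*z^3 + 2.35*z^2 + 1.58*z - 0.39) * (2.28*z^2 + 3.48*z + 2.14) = -6.6804*z^5 - 4.8384*z^4 + 5.5102*z^3 + 9.6382*z^2 + 2.024*z - 0.8346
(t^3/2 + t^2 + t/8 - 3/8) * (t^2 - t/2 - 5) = t^5/2 + 3*t^4/4 - 23*t^3/8 - 87*t^2/16 - 7*t/16 + 15/8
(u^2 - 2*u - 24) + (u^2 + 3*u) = 2*u^2 + u - 24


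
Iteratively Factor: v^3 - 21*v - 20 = (v - 5)*(v^2 + 5*v + 4) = (v - 5)*(v + 1)*(v + 4)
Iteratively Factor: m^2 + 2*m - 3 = (m - 1)*(m + 3)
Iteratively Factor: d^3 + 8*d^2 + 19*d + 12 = (d + 4)*(d^2 + 4*d + 3) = (d + 1)*(d + 4)*(d + 3)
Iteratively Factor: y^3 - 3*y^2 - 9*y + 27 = (y - 3)*(y^2 - 9) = (y - 3)^2*(y + 3)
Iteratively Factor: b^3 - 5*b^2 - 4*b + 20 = (b - 5)*(b^2 - 4) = (b - 5)*(b - 2)*(b + 2)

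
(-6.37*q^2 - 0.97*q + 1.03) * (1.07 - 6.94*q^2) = 44.2078*q^4 + 6.7318*q^3 - 13.9641*q^2 - 1.0379*q + 1.1021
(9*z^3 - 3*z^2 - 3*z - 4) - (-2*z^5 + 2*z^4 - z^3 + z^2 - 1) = 2*z^5 - 2*z^4 + 10*z^3 - 4*z^2 - 3*z - 3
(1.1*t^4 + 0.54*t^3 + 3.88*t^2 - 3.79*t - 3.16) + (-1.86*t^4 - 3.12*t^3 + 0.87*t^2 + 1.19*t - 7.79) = -0.76*t^4 - 2.58*t^3 + 4.75*t^2 - 2.6*t - 10.95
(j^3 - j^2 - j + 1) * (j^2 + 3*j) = j^5 + 2*j^4 - 4*j^3 - 2*j^2 + 3*j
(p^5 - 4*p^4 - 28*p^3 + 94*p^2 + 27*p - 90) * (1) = p^5 - 4*p^4 - 28*p^3 + 94*p^2 + 27*p - 90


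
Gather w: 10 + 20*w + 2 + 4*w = 24*w + 12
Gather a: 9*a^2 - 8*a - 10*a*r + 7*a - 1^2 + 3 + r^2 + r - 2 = 9*a^2 + a*(-10*r - 1) + r^2 + r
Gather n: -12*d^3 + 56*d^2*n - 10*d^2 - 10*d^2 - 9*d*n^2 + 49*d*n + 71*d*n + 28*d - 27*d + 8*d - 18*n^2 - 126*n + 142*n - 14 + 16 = -12*d^3 - 20*d^2 + 9*d + n^2*(-9*d - 18) + n*(56*d^2 + 120*d + 16) + 2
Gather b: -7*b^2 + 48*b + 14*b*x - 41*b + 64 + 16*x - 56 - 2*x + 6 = -7*b^2 + b*(14*x + 7) + 14*x + 14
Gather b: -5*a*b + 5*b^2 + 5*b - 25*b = 5*b^2 + b*(-5*a - 20)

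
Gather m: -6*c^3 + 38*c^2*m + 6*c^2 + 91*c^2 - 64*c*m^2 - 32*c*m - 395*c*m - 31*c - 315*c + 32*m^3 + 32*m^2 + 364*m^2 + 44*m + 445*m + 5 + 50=-6*c^3 + 97*c^2 - 346*c + 32*m^3 + m^2*(396 - 64*c) + m*(38*c^2 - 427*c + 489) + 55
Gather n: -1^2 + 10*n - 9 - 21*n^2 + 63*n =-21*n^2 + 73*n - 10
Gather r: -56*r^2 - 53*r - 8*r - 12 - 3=-56*r^2 - 61*r - 15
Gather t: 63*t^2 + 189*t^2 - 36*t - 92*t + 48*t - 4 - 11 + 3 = 252*t^2 - 80*t - 12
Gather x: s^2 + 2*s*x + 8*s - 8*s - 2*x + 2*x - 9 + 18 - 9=s^2 + 2*s*x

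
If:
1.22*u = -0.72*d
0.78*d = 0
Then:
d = 0.00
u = 0.00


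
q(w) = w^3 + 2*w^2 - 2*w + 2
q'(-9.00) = 205.00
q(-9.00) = -547.00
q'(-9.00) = 205.00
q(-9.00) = -547.00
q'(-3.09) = 14.28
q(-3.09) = -2.23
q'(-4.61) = 43.32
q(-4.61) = -44.25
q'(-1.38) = -1.81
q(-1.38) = 5.94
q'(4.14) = 65.98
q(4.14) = 98.96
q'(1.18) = 6.90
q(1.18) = 4.07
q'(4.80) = 86.32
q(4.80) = 149.07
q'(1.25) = 7.69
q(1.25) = 4.58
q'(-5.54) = 67.91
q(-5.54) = -95.57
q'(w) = 3*w^2 + 4*w - 2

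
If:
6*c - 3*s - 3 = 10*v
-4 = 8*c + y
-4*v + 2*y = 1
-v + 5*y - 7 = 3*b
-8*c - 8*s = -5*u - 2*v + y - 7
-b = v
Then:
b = -3/8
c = -21/32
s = -57/16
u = -161/20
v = 3/8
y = 5/4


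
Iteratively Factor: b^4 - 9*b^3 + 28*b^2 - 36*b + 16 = (b - 2)*(b^3 - 7*b^2 + 14*b - 8) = (b - 2)^2*(b^2 - 5*b + 4) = (b - 2)^2*(b - 1)*(b - 4)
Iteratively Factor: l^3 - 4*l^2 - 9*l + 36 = (l + 3)*(l^2 - 7*l + 12) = (l - 3)*(l + 3)*(l - 4)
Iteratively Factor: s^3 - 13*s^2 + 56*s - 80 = (s - 4)*(s^2 - 9*s + 20) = (s - 5)*(s - 4)*(s - 4)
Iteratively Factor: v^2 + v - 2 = (v - 1)*(v + 2)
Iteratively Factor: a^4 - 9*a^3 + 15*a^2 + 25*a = (a - 5)*(a^3 - 4*a^2 - 5*a) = (a - 5)*(a + 1)*(a^2 - 5*a) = a*(a - 5)*(a + 1)*(a - 5)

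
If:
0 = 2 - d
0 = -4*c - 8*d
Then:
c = -4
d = 2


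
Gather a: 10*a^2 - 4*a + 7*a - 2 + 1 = 10*a^2 + 3*a - 1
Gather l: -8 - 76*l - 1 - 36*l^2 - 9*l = -36*l^2 - 85*l - 9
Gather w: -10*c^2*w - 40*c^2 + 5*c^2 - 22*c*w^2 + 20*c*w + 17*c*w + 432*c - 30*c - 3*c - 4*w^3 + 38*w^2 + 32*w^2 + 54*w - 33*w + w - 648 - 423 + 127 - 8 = -35*c^2 + 399*c - 4*w^3 + w^2*(70 - 22*c) + w*(-10*c^2 + 37*c + 22) - 952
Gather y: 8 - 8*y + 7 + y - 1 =14 - 7*y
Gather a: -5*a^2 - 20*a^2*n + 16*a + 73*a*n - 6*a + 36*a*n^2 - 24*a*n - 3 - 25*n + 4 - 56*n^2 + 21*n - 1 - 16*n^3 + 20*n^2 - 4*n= a^2*(-20*n - 5) + a*(36*n^2 + 49*n + 10) - 16*n^3 - 36*n^2 - 8*n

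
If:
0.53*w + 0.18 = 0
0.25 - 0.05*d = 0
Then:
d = 5.00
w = -0.34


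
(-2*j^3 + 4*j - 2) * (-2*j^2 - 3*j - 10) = 4*j^5 + 6*j^4 + 12*j^3 - 8*j^2 - 34*j + 20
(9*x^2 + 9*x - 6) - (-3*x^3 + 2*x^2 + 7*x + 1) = 3*x^3 + 7*x^2 + 2*x - 7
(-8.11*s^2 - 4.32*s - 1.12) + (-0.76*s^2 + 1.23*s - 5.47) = -8.87*s^2 - 3.09*s - 6.59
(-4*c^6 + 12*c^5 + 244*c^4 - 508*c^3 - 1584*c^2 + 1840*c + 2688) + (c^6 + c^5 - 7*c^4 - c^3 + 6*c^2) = -3*c^6 + 13*c^5 + 237*c^4 - 509*c^3 - 1578*c^2 + 1840*c + 2688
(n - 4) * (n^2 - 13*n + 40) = n^3 - 17*n^2 + 92*n - 160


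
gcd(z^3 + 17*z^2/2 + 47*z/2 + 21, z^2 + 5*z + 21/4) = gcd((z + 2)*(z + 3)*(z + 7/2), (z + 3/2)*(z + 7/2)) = z + 7/2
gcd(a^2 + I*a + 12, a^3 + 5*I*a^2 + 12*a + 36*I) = a - 3*I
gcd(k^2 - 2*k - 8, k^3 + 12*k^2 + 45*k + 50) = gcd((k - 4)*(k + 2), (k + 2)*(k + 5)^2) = k + 2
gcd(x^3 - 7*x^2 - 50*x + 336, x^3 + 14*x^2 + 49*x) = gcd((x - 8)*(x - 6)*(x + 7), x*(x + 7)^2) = x + 7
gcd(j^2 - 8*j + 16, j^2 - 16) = j - 4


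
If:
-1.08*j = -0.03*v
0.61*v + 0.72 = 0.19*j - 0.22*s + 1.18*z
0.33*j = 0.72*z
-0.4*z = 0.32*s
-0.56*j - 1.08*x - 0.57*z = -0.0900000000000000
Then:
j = -0.03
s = 0.02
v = -1.23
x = 0.11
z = -0.02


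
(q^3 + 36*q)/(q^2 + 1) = q*(q^2 + 36)/(q^2 + 1)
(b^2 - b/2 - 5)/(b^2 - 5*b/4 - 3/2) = 2*(-2*b^2 + b + 10)/(-4*b^2 + 5*b + 6)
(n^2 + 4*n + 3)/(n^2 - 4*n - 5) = (n + 3)/(n - 5)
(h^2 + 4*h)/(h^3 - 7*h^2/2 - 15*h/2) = 2*(h + 4)/(2*h^2 - 7*h - 15)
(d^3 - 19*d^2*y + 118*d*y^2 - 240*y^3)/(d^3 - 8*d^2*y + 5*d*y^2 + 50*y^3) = (-d^2 + 14*d*y - 48*y^2)/(-d^2 + 3*d*y + 10*y^2)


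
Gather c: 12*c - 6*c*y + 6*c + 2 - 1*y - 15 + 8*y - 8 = c*(18 - 6*y) + 7*y - 21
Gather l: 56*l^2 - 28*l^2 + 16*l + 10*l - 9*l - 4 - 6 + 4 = 28*l^2 + 17*l - 6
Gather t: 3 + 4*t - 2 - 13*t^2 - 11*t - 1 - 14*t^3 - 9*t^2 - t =-14*t^3 - 22*t^2 - 8*t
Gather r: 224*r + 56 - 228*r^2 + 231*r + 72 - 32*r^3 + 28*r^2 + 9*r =-32*r^3 - 200*r^2 + 464*r + 128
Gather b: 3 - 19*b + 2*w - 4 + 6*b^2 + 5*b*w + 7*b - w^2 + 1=6*b^2 + b*(5*w - 12) - w^2 + 2*w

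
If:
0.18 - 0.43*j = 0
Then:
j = 0.42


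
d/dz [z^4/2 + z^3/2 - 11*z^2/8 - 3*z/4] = 2*z^3 + 3*z^2/2 - 11*z/4 - 3/4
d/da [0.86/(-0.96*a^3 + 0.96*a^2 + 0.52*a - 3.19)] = (2.4768*a^2 - 1.6512*a - 0.4472)/(0.96*a^3 - 0.96*a^2 - 0.52*a + 3.19)^2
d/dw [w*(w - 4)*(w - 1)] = 3*w^2 - 10*w + 4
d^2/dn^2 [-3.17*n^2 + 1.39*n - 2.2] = -6.34000000000000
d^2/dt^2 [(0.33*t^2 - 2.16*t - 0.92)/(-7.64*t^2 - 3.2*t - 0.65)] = (268.292352*t^3 + 332.032872*t^2 + 70.5936*t + 0.439710000000002)/(445.943744*t^6 + 560.34816*t^5 + 348.52152*t^4 + 128.1152*t^3 + 29.6517*t^2 + 4.056*t + 0.274625)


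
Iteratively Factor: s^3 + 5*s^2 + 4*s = (s + 1)*(s^2 + 4*s) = s*(s + 1)*(s + 4)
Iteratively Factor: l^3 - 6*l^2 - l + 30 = (l - 5)*(l^2 - l - 6) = (l - 5)*(l + 2)*(l - 3)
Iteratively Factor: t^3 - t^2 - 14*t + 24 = (t - 3)*(t^2 + 2*t - 8) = (t - 3)*(t - 2)*(t + 4)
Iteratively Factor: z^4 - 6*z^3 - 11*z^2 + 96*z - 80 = (z - 4)*(z^3 - 2*z^2 - 19*z + 20) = (z - 4)*(z - 1)*(z^2 - z - 20) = (z - 5)*(z - 4)*(z - 1)*(z + 4)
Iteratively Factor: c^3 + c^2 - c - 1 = (c - 1)*(c^2 + 2*c + 1) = (c - 1)*(c + 1)*(c + 1)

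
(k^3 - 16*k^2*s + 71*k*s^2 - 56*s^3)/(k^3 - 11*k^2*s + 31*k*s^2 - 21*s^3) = (-k + 8*s)/(-k + 3*s)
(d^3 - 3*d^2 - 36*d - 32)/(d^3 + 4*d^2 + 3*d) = (d^2 - 4*d - 32)/(d*(d + 3))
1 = 1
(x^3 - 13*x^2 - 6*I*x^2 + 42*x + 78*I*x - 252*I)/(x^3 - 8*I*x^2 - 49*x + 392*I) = (x^2 - 6*x*(1 + I) + 36*I)/(x^2 + x*(7 - 8*I) - 56*I)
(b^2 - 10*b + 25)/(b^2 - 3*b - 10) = (b - 5)/(b + 2)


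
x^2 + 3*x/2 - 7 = (x - 2)*(x + 7/2)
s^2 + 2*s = s*(s + 2)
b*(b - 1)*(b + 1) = b^3 - b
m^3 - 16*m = m*(m - 4)*(m + 4)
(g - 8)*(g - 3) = g^2 - 11*g + 24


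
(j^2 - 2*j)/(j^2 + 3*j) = (j - 2)/(j + 3)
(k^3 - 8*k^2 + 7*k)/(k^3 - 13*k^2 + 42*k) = (k - 1)/(k - 6)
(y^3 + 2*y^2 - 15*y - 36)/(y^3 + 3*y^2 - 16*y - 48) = (y + 3)/(y + 4)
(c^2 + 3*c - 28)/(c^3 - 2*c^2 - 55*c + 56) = (c - 4)/(c^2 - 9*c + 8)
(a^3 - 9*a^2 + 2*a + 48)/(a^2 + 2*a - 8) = (a^3 - 9*a^2 + 2*a + 48)/(a^2 + 2*a - 8)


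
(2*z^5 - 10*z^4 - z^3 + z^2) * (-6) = -12*z^5 + 60*z^4 + 6*z^3 - 6*z^2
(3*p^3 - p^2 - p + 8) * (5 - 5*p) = -15*p^4 + 20*p^3 - 45*p + 40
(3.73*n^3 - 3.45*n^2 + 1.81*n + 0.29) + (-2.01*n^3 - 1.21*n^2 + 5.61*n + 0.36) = 1.72*n^3 - 4.66*n^2 + 7.42*n + 0.65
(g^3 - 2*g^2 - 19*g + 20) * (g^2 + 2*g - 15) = g^5 - 38*g^3 + 12*g^2 + 325*g - 300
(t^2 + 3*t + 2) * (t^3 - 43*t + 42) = t^5 + 3*t^4 - 41*t^3 - 87*t^2 + 40*t + 84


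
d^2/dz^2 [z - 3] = 0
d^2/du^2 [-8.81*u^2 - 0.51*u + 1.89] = -17.6200000000000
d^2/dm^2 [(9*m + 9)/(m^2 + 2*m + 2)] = 18*(3*(-m - 1)*(m^2 + 2*m + 2) + 4*(m + 1)^3)/(m^2 + 2*m + 2)^3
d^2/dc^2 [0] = 0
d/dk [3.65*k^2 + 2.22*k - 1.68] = 7.3*k + 2.22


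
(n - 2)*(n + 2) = n^2 - 4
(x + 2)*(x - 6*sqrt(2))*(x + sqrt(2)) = x^3 - 5*sqrt(2)*x^2 + 2*x^2 - 10*sqrt(2)*x - 12*x - 24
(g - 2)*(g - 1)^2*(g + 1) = g^4 - 3*g^3 + g^2 + 3*g - 2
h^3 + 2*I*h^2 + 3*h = h*(h - I)*(h + 3*I)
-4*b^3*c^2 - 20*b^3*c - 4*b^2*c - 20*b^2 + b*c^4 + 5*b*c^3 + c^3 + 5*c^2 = (-2*b + c)*(2*b + c)*(c + 5)*(b*c + 1)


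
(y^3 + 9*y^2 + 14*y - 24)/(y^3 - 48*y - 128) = (y^2 + 5*y - 6)/(y^2 - 4*y - 32)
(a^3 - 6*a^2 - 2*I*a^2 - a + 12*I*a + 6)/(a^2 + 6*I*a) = (a^3 - 2*a^2*(3 + I) + a*(-1 + 12*I) + 6)/(a*(a + 6*I))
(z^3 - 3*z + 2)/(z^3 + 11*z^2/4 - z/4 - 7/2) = 4*(z - 1)/(4*z + 7)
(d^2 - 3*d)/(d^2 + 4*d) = (d - 3)/(d + 4)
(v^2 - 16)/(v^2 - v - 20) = (v - 4)/(v - 5)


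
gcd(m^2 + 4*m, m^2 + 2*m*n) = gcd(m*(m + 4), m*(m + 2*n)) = m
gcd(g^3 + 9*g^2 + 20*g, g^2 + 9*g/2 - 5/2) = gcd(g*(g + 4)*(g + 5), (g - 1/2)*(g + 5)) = g + 5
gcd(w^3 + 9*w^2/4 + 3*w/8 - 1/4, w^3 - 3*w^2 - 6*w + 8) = w + 2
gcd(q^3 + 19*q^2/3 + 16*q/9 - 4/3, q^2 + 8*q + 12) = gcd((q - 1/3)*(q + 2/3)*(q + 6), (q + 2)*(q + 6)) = q + 6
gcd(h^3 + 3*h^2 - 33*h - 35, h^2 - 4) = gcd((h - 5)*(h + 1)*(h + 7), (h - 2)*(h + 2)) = 1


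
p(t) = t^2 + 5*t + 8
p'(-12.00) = -19.00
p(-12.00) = 92.00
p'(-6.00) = -7.00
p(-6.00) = 14.00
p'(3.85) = 12.70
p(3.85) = 42.07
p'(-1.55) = 1.90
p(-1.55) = 2.65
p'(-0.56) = 3.88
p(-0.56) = 5.51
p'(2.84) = 10.68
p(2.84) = 30.27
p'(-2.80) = -0.60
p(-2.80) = 1.84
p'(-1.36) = 2.28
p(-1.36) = 3.05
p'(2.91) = 10.82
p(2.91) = 31.02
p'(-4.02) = -3.04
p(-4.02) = 4.06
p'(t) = 2*t + 5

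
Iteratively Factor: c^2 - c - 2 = (c + 1)*(c - 2)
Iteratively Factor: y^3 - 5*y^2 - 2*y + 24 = (y - 4)*(y^2 - y - 6) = (y - 4)*(y - 3)*(y + 2)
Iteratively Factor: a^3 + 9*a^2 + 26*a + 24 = (a + 4)*(a^2 + 5*a + 6) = (a + 3)*(a + 4)*(a + 2)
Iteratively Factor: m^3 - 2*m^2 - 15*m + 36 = (m - 3)*(m^2 + m - 12) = (m - 3)^2*(m + 4)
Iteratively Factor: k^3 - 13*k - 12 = (k + 3)*(k^2 - 3*k - 4) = (k - 4)*(k + 3)*(k + 1)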